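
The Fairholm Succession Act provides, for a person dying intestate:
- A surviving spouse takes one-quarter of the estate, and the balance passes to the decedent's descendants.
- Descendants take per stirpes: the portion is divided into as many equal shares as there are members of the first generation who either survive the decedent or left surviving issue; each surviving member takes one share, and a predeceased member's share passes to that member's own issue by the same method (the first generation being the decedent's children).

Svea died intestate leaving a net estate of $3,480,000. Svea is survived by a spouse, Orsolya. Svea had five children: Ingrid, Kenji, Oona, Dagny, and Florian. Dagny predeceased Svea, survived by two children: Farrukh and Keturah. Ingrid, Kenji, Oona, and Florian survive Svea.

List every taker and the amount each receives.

Orsolya: $870,000; Ingrid: $522,000; Kenji: $522,000; Oona: $522,000; Farrukh: $261,000; Keturah: $261,000; Florian: $522,000

Orsolya takes one-quarter of $3,480,000 = $870,000. The remaining $2,610,000 passes to the descendants.
The descendants' portion ($2,610,000) is divided into 5 shares of $522,000: Ingrid, Kenji, Oona, and Florian each take $522,000; Dagny's $522,000 share passes to Dagny's issue.
Dagny's share ($522,000) is divided into 2 shares of $261,000: Farrukh and Keturah each take $261,000.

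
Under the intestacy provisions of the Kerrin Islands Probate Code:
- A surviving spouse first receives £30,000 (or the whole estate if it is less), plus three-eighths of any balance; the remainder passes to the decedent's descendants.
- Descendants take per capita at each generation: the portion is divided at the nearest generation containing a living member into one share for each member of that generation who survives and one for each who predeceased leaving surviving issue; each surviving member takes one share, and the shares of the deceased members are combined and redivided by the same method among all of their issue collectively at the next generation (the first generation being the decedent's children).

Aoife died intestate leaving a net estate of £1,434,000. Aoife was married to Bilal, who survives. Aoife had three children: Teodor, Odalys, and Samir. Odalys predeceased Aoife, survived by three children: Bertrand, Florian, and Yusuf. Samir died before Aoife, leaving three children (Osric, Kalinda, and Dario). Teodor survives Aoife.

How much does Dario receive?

Dario receives £97,500.

Bilal first takes £30,000, leaving a balance of £1,404,000. Bilal then takes three-eighths of the balance (£526,500), for a total of £556,500. The remaining £877,500 passes to the descendants.
The descendants' portion (£877,500) is divided at the children's generation into 3 shares of £292,500. Teodor takes £292,500. The 2 shares of the deceased (Odalys and Samir) are combined into a pool of £585,000.
That pool (£585,000) is divided at the grandchildren's generation equally among Bertrand, Florian, Yusuf, Osric, Kalinda, and Dario: £97,500 each.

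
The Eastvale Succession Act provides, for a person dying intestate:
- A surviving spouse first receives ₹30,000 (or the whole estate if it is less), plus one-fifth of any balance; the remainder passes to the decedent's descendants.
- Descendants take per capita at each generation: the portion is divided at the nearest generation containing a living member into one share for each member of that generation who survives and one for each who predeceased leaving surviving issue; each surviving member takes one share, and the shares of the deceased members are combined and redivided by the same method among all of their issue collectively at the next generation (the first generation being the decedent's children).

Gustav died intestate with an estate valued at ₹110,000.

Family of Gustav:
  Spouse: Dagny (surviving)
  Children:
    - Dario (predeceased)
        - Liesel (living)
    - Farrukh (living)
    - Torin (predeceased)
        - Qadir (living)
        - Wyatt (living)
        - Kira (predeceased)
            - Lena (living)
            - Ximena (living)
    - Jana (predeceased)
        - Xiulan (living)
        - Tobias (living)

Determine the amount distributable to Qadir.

Qadir receives ₹8,000.

Dagny first takes ₹30,000, leaving a balance of ₹80,000. Dagny then takes one-fifth of the balance (₹16,000), for a total of ₹46,000. The remaining ₹64,000 passes to the descendants.
The descendants' portion (₹64,000) is divided at the children's generation into 4 shares of ₹16,000. Farrukh takes ₹16,000. The 3 shares of the deceased (Dario, Torin, and Jana) are combined into a pool of ₹48,000.
That pool (₹48,000) is divided at the grandchildren's generation into 6 shares of ₹8,000. Liesel, Qadir, Wyatt, Xiulan, and Tobias each take ₹8,000. The remaining share for the deceased Kira (₹8,000) is carried to the next generation.
That pool (₹8,000) is divided at the great-grandchildren's generation equally among Lena and Ximena: ₹4,000 each.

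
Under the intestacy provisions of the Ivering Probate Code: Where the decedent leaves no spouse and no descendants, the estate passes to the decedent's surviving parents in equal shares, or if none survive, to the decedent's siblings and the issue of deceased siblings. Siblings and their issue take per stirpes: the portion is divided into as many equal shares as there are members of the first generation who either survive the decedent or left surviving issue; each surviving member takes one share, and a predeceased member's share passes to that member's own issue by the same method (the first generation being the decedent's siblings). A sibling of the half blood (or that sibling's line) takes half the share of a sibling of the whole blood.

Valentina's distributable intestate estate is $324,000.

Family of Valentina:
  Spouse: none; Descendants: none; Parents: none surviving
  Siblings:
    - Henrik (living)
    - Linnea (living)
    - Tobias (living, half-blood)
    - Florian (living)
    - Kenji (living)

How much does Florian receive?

The entire $324,000 passes to the siblings and their issue.
Counting each half-blood sibling's line as half a unit, there are 9/2 units in $324,000, so one unit is $72,000. Whole-blood lines (Henrik, Linnea, Florian, and Kenji) take $72,000 each; half-blood lines (Tobias) take $36,000 each.

Florian receives $72,000.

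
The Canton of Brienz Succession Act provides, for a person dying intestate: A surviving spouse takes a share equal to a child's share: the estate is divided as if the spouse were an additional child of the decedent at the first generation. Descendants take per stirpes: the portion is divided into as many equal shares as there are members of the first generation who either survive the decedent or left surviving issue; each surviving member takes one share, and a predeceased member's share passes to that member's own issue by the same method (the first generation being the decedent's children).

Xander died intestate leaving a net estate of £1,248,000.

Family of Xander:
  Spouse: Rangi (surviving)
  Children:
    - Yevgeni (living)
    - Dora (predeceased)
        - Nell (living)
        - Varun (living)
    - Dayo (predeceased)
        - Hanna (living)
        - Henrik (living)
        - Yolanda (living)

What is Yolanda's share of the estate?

Yolanda receives £104,000.

The spouse counts as an additional share at the children's level, so there are 4 primary shares of £312,000. Rangi takes one such share (£312,000).
The children's combined portion (£936,000) is divided into 3 shares of £312,000: Yevgeni takes £312,000; Dora's £312,000 share passes to Dora's issue; Dayo's £312,000 share passes to Dayo's issue.
Dora's share (£312,000) is divided into 2 shares of £156,000: Nell and Varun each take £156,000.
Dayo's share (£312,000) is divided into 3 shares of £104,000: Hanna, Henrik, and Yolanda each take £104,000.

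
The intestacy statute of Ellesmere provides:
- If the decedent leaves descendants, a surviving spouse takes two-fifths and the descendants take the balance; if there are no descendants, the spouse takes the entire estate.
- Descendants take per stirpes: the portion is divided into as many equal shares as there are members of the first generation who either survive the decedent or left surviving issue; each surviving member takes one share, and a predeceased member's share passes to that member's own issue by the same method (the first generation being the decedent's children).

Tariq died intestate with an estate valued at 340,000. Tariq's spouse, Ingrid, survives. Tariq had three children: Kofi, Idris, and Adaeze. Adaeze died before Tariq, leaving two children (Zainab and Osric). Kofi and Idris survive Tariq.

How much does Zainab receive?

Ingrid takes two-fifths of 340,000 = 136,000. The remaining 204,000 passes to the descendants.
The descendants' portion (204,000) is divided into 3 shares of 68,000: Kofi and Idris each take 68,000; Adaeze's 68,000 share passes to Adaeze's issue.
Adaeze's share (68,000) is divided into 2 shares of 34,000: Zainab and Osric each take 34,000.

Zainab receives 34,000.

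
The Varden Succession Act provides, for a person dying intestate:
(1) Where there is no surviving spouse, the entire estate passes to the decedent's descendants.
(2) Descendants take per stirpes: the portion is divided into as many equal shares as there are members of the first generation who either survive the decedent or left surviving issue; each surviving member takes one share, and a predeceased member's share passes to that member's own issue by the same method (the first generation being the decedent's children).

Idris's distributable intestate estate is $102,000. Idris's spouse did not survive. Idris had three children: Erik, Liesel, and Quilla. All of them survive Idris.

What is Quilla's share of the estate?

The entire $102,000 passes to the descendants.
That amount ($102,000) is divided into 3 shares of $34,000: Erik, Liesel, and Quilla each take $34,000.

Quilla receives $34,000.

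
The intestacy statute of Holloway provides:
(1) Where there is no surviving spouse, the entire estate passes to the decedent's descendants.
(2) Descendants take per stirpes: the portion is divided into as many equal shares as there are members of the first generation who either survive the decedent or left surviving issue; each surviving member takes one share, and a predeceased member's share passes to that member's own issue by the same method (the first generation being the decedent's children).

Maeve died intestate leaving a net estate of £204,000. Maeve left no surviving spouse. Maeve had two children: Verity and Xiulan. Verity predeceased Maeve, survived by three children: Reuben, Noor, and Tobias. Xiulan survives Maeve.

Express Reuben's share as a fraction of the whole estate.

Reuben receives 1/6 of the estate.

The entire £204,000 passes to the descendants.
That amount (£204,000) is divided into 2 shares of £102,000: Xiulan takes £102,000; Verity's £102,000 share passes to Verity's issue.
Verity's share (£102,000) is divided into 3 shares of £34,000: Reuben, Noor, and Tobias each take £34,000.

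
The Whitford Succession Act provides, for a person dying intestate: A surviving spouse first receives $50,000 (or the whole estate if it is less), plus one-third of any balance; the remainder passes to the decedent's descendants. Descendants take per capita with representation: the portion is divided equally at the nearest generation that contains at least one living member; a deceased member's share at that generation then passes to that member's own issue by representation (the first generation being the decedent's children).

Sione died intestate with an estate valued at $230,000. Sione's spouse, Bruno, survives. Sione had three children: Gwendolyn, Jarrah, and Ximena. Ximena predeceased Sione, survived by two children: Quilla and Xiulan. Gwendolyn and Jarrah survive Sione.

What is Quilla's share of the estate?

Bruno first takes $50,000, leaving a balance of $180,000. Bruno then takes one-third of the balance ($60,000), for a total of $110,000. The remaining $120,000 passes to the descendants.
The descendants' portion ($120,000) is divided into 3 shares of $40,000: Gwendolyn and Jarrah each take $40,000; Ximena's $40,000 share passes to Ximena's issue.
Ximena's share ($40,000) is divided into 2 shares of $20,000: Quilla and Xiulan each take $20,000.

Quilla receives $20,000.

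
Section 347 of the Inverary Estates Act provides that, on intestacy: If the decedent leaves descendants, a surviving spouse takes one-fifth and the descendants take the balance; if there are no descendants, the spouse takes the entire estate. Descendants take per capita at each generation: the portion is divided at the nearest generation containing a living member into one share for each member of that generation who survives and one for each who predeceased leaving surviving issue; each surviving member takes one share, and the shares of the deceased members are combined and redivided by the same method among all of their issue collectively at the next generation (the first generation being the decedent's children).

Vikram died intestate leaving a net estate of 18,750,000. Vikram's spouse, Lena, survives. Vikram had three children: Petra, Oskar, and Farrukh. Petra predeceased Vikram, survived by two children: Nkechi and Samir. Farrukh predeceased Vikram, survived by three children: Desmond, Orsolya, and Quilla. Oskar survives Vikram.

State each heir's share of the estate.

Lena takes one-fifth of 18,750,000 = 3,750,000. The remaining 15,000,000 passes to the descendants.
The descendants' portion (15,000,000) is divided at the children's generation into 3 shares of 5,000,000. Oskar takes 5,000,000. The 2 shares of the deceased (Petra and Farrukh) are combined into a pool of 10,000,000.
That pool (10,000,000) is divided at the grandchildren's generation equally among Nkechi, Samir, Desmond, Orsolya, and Quilla: 2,000,000 each.

Lena: 3,750,000; Nkechi: 2,000,000; Samir: 2,000,000; Oskar: 5,000,000; Desmond: 2,000,000; Orsolya: 2,000,000; Quilla: 2,000,000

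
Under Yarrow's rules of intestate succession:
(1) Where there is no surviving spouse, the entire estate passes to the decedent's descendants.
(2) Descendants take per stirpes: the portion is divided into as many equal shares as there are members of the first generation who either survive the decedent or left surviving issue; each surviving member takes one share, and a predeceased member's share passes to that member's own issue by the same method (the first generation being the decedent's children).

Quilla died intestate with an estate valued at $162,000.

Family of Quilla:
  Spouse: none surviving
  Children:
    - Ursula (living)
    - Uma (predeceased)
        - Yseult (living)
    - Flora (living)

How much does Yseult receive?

Yseult receives $54,000.

The entire $162,000 passes to the descendants.
That amount ($162,000) is divided into 3 shares of $54,000: Ursula and Flora each take $54,000; Uma's $54,000 share passes to Uma's issue.
Uma's share ($54,000) passes entirely to Yseult.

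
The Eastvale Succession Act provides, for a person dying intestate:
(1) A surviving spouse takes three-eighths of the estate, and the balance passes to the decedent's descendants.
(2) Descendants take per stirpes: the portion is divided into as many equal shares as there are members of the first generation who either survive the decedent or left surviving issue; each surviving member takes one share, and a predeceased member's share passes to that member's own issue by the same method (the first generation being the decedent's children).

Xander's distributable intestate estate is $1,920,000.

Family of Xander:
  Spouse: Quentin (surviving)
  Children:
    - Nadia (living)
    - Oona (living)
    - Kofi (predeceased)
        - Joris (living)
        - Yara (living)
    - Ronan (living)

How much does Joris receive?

Joris receives $150,000.

Quentin takes three-eighths of $1,920,000 = $720,000. The remaining $1,200,000 passes to the descendants.
The descendants' portion ($1,200,000) is divided into 4 shares of $300,000: Nadia, Oona, and Ronan each take $300,000; Kofi's $300,000 share passes to Kofi's issue.
Kofi's share ($300,000) is divided into 2 shares of $150,000: Joris and Yara each take $150,000.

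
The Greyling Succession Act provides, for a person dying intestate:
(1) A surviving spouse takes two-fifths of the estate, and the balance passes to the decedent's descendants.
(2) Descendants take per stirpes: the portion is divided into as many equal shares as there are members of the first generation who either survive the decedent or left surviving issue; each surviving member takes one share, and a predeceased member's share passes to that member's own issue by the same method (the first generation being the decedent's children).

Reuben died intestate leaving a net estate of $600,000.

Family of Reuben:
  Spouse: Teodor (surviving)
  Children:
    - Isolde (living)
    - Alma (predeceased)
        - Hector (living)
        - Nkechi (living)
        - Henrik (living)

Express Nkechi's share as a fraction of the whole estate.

Nkechi receives 1/10 of the estate.

Teodor takes two-fifths of $600,000 = $240,000. The remaining $360,000 passes to the descendants.
The descendants' portion ($360,000) is divided into 2 shares of $180,000: Isolde takes $180,000; Alma's $180,000 share passes to Alma's issue.
Alma's share ($180,000) is divided into 3 shares of $60,000: Hector, Nkechi, and Henrik each take $60,000.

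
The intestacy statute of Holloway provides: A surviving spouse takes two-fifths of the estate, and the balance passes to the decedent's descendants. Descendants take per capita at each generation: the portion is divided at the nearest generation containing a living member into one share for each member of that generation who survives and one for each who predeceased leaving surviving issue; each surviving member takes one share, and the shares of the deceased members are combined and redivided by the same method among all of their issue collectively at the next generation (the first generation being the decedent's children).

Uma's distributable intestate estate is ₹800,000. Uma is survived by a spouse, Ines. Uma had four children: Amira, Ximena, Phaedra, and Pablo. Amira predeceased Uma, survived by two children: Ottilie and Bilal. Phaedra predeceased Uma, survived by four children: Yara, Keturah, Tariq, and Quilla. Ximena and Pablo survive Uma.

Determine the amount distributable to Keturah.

Keturah receives ₹40,000.

Ines takes two-fifths of ₹800,000 = ₹320,000. The remaining ₹480,000 passes to the descendants.
The descendants' portion (₹480,000) is divided at the children's generation into 4 shares of ₹120,000. Ximena and Pablo each take ₹120,000. The 2 shares of the deceased (Amira and Phaedra) are combined into a pool of ₹240,000.
That pool (₹240,000) is divided at the grandchildren's generation equally among Ottilie, Bilal, Yara, Keturah, Tariq, and Quilla: ₹40,000 each.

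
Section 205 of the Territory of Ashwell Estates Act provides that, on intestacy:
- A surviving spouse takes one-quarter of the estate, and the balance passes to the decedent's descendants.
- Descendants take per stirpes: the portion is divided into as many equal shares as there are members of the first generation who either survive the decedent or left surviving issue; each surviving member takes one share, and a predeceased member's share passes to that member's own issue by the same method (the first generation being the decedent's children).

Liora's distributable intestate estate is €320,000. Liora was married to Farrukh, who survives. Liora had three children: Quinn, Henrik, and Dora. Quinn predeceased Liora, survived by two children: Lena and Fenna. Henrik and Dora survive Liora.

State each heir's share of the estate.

Farrukh: €80,000; Lena: €40,000; Fenna: €40,000; Henrik: €80,000; Dora: €80,000

Farrukh takes one-quarter of €320,000 = €80,000. The remaining €240,000 passes to the descendants.
The descendants' portion (€240,000) is divided into 3 shares of €80,000: Henrik and Dora each take €80,000; Quinn's €80,000 share passes to Quinn's issue.
Quinn's share (€80,000) is divided into 2 shares of €40,000: Lena and Fenna each take €40,000.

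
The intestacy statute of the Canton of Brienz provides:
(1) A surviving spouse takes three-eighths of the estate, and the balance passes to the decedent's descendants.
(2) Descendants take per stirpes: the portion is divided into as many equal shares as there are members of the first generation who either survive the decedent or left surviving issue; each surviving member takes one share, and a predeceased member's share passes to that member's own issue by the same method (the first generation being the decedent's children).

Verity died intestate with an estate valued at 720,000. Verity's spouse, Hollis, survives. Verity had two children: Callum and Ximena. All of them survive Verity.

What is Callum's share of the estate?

Callum receives 225,000.

Hollis takes three-eighths of 720,000 = 270,000. The remaining 450,000 passes to the descendants.
The descendants' portion (450,000) is divided into 2 shares of 225,000: Callum and Ximena each take 225,000.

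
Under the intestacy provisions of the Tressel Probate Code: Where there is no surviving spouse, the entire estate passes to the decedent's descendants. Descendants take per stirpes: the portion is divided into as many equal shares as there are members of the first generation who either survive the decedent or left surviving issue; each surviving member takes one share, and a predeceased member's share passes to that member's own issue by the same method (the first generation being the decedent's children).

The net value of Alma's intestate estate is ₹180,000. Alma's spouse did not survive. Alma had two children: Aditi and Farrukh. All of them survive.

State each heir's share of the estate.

The entire ₹180,000 passes to the descendants.
That amount (₹180,000) is divided into 2 shares of ₹90,000: Aditi and Farrukh each take ₹90,000.

Aditi: ₹90,000; Farrukh: ₹90,000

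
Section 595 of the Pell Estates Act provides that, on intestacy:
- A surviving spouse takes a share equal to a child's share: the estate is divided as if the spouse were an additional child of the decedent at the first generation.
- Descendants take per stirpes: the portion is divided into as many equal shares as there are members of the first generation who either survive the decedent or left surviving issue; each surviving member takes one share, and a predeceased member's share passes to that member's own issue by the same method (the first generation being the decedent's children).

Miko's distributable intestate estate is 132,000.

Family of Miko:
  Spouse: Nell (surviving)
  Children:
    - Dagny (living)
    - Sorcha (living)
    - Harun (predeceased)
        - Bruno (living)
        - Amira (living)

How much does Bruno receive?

The spouse counts as an additional share at the children's level, so there are 4 primary shares of 33,000. Nell takes one such share (33,000).
The children's combined portion (99,000) is divided into 3 shares of 33,000: Dagny and Sorcha each take 33,000; Harun's 33,000 share passes to Harun's issue.
Harun's share (33,000) is divided into 2 shares of 16,500: Bruno and Amira each take 16,500.

Bruno receives 16,500.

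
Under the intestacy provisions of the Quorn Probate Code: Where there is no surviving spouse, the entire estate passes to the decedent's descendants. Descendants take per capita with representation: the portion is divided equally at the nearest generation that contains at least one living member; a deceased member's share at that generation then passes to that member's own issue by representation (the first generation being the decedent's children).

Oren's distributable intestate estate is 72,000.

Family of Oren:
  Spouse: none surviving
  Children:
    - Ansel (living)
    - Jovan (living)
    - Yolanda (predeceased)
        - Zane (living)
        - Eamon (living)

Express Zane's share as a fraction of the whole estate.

The entire 72,000 passes to the descendants.
That amount (72,000) is divided into 3 shares of 24,000: Ansel and Jovan each take 24,000; Yolanda's 24,000 share passes to Yolanda's issue.
Yolanda's share (24,000) is divided into 2 shares of 12,000: Zane and Eamon each take 12,000.

Zane receives 1/6 of the estate.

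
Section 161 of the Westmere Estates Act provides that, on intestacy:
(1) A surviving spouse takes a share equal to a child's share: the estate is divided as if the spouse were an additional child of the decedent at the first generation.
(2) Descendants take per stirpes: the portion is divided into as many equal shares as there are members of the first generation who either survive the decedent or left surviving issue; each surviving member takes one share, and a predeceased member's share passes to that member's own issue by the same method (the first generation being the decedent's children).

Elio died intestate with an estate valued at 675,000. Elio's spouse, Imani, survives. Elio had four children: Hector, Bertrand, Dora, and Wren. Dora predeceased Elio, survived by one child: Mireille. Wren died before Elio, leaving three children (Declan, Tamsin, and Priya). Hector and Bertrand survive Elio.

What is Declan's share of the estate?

Declan receives 45,000.

The spouse counts as an additional share at the children's level, so there are 5 primary shares of 135,000. Imani takes one such share (135,000).
The children's combined portion (540,000) is divided into 4 shares of 135,000: Hector and Bertrand each take 135,000; Dora's 135,000 share passes to Dora's issue; Wren's 135,000 share passes to Wren's issue.
Dora's share (135,000) passes entirely to Mireille.
Wren's share (135,000) is divided into 3 shares of 45,000: Declan, Tamsin, and Priya each take 45,000.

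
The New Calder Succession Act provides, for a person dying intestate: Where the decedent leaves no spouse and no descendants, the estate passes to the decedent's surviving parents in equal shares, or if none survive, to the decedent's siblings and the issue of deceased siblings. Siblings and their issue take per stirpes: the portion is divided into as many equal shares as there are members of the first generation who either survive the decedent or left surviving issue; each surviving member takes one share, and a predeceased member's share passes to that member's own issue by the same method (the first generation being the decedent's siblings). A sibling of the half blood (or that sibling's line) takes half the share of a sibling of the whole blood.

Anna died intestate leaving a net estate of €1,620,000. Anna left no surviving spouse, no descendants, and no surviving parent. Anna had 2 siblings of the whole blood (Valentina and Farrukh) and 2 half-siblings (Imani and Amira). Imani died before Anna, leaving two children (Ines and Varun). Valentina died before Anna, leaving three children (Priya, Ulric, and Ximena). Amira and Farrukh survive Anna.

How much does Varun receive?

Varun receives €135,000.

The entire €1,620,000 passes to the siblings and their issue.
Counting each half-blood sibling's line as half a unit, there are 3 units in €1,620,000, so one unit is €540,000. Whole-blood lines (Valentina and Farrukh) take €540,000 each; half-blood lines (Imani and Amira) take €270,000 each.
Imani's share (€270,000) is divided into 2 shares of €135,000: Ines and Varun each take €135,000.
Valentina's share (€540,000) is divided into 3 shares of €180,000: Priya, Ulric, and Ximena each take €180,000.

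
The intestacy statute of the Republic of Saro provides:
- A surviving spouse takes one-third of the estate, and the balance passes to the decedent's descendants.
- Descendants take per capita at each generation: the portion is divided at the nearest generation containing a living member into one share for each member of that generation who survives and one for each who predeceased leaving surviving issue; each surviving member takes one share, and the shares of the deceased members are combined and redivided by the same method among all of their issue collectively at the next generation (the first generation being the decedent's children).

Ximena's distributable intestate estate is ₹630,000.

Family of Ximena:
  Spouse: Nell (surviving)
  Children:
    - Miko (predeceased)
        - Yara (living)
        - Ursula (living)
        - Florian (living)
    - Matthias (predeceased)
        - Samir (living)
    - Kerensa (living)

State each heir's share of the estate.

Nell: ₹210,000; Yara: ₹70,000; Ursula: ₹70,000; Florian: ₹70,000; Samir: ₹70,000; Kerensa: ₹140,000

Nell takes one-third of ₹630,000 = ₹210,000. The remaining ₹420,000 passes to the descendants.
The descendants' portion (₹420,000) is divided at the children's generation into 3 shares of ₹140,000. Kerensa takes ₹140,000. The 2 shares of the deceased (Miko and Matthias) are combined into a pool of ₹280,000.
That pool (₹280,000) is divided at the grandchildren's generation equally among Yara, Ursula, Florian, and Samir: ₹70,000 each.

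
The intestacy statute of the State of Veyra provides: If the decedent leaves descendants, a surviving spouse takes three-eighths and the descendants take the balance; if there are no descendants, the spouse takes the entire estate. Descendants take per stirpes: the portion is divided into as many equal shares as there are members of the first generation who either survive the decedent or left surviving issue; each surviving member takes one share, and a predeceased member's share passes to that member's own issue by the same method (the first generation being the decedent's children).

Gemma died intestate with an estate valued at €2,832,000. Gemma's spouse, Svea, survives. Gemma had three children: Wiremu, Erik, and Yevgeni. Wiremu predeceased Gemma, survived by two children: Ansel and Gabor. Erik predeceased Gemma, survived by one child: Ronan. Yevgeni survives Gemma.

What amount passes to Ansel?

Ansel receives €295,000.

Svea takes three-eighths of €2,832,000 = €1,062,000. The remaining €1,770,000 passes to the descendants.
The descendants' portion (€1,770,000) is divided into 3 shares of €590,000: Yevgeni takes €590,000; Wiremu's €590,000 share passes to Wiremu's issue; Erik's €590,000 share passes to Erik's issue.
Wiremu's share (€590,000) is divided into 2 shares of €295,000: Ansel and Gabor each take €295,000.
Erik's share (€590,000) passes entirely to Ronan.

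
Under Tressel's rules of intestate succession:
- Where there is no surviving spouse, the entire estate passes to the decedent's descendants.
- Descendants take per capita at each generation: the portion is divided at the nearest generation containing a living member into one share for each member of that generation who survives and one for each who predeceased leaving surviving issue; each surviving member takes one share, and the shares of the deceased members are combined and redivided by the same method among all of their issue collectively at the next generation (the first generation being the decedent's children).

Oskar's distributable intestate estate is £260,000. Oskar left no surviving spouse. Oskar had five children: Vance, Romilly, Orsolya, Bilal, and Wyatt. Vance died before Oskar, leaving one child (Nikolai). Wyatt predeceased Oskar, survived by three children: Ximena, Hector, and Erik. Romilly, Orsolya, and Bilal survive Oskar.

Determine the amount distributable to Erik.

The entire £260,000 passes to the descendants.
That amount (£260,000) is divided at the children's generation into 5 shares of £52,000. Romilly, Orsolya, and Bilal each take £52,000. The 2 shares of the deceased (Vance and Wyatt) are combined into a pool of £104,000.
That pool (£104,000) is divided at the grandchildren's generation equally among Nikolai, Ximena, Hector, and Erik: £26,000 each.

Erik receives £26,000.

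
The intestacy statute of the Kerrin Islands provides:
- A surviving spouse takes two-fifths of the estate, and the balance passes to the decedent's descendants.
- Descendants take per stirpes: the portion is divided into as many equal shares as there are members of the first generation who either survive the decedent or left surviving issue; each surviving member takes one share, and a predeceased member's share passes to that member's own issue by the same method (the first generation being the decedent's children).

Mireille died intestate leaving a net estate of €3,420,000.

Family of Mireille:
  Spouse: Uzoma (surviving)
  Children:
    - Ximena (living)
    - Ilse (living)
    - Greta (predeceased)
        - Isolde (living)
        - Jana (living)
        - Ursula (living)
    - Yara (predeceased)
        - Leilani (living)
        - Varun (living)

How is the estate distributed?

Uzoma: €1,368,000; Ximena: €513,000; Ilse: €513,000; Isolde: €171,000; Jana: €171,000; Ursula: €171,000; Leilani: €256,500; Varun: €256,500

Uzoma takes two-fifths of €3,420,000 = €1,368,000. The remaining €2,052,000 passes to the descendants.
The descendants' portion (€2,052,000) is divided into 4 shares of €513,000: Ximena and Ilse each take €513,000; Greta's €513,000 share passes to Greta's issue; Yara's €513,000 share passes to Yara's issue.
Greta's share (€513,000) is divided into 3 shares of €171,000: Isolde, Jana, and Ursula each take €171,000.
Yara's share (€513,000) is divided into 2 shares of €256,500: Leilani and Varun each take €256,500.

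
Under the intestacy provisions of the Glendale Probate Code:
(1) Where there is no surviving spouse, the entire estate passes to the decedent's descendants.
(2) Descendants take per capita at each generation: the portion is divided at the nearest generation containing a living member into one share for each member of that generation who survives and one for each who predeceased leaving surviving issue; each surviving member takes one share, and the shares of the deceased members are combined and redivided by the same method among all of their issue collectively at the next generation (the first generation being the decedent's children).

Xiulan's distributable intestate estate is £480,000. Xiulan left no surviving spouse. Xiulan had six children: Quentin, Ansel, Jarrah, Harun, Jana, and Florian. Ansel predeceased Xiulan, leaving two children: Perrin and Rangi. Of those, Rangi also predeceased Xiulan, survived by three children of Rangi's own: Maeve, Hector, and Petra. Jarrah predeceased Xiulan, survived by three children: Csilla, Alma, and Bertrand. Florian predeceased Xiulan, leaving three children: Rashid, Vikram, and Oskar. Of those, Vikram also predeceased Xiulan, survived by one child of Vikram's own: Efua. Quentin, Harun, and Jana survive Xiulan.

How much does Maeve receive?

Maeve receives £15,000.

The entire £480,000 passes to the descendants.
That amount (£480,000) is divided at the children's generation into 6 shares of £80,000. Quentin, Harun, and Jana each take £80,000. The 3 shares of the deceased (Ansel, Jarrah, and Florian) are combined into a pool of £240,000.
That pool (£240,000) is divided at the grandchildren's generation into 8 shares of £30,000. Perrin, Csilla, Alma, Bertrand, Rashid, and Oskar each take £30,000. The 2 shares of the deceased (Rangi and Vikram) are combined into a pool of £60,000.
That pool (£60,000) is divided at the great-grandchildren's generation equally among Maeve, Hector, Petra, and Efua: £15,000 each.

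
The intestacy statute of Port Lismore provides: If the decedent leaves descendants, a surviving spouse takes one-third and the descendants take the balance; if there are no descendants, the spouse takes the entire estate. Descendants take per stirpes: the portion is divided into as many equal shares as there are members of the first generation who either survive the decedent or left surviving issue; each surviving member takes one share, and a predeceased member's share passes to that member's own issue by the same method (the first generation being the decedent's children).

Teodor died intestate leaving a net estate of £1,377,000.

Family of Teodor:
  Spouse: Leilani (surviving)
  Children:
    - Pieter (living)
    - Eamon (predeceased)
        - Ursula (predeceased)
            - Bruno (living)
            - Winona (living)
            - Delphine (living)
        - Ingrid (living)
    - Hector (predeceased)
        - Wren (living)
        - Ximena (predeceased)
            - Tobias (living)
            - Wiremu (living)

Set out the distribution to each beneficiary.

Leilani takes one-third of £1,377,000 = £459,000. The remaining £918,000 passes to the descendants.
The descendants' portion (£918,000) is divided into 3 shares of £306,000: Pieter takes £306,000; Eamon's £306,000 share passes to Eamon's issue; Hector's £306,000 share passes to Hector's issue.
Eamon's share (£306,000) is divided into 2 shares of £153,000: Ingrid takes £153,000; Ursula's £153,000 share passes to Ursula's issue.
Ursula's share (£153,000) is divided into 3 shares of £51,000: Bruno, Winona, and Delphine each take £51,000.
Hector's share (£306,000) is divided into 2 shares of £153,000: Wren takes £153,000; Ximena's £153,000 share passes to Ximena's issue.
Ximena's share (£153,000) is divided into 2 shares of £76,500: Tobias and Wiremu each take £76,500.

Leilani: £459,000; Pieter: £306,000; Bruno: £51,000; Winona: £51,000; Delphine: £51,000; Ingrid: £153,000; Wren: £153,000; Tobias: £76,500; Wiremu: £76,500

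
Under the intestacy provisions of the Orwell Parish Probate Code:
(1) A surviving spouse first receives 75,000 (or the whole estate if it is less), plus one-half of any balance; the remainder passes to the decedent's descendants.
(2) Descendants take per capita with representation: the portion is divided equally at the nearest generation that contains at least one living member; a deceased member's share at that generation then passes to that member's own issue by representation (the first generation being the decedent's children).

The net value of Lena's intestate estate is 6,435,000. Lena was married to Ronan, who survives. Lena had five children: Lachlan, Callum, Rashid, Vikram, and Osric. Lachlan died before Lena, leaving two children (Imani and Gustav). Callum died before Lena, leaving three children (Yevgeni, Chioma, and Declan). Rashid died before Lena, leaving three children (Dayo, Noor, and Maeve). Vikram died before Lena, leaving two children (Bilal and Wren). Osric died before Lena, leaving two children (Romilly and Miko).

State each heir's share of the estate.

Ronan: 3,255,000; Imani: 265,000; Gustav: 265,000; Yevgeni: 265,000; Chioma: 265,000; Declan: 265,000; Dayo: 265,000; Noor: 265,000; Maeve: 265,000; Bilal: 265,000; Wren: 265,000; Romilly: 265,000; Miko: 265,000

Ronan first takes 75,000, leaving a balance of 6,360,000. Ronan then takes one-half of the balance (3,180,000), for a total of 3,255,000. The remaining 3,180,000 passes to the descendants.
No child survives, so the initial division is made at the grandchildren's generation.
The descendants' portion (3,180,000) is divided into 12 shares of 265,000: Imani, Gustav, Yevgeni, Chioma, Declan, Dayo, Noor, Maeve, Bilal, Wren, Romilly, and Miko each take 265,000.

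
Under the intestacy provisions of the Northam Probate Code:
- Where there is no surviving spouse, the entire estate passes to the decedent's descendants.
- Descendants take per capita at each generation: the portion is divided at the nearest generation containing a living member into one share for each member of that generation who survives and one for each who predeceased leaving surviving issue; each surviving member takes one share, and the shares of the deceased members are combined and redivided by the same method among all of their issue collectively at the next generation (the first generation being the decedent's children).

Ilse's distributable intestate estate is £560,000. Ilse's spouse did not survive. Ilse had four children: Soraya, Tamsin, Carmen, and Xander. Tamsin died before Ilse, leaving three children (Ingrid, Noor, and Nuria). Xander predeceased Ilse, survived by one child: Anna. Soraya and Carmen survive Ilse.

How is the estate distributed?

The entire £560,000 passes to the descendants.
That amount (£560,000) is divided at the children's generation into 4 shares of £140,000. Soraya and Carmen each take £140,000. The 2 shares of the deceased (Tamsin and Xander) are combined into a pool of £280,000.
That pool (£280,000) is divided at the grandchildren's generation equally among Ingrid, Noor, Nuria, and Anna: £70,000 each.

Soraya: £140,000; Ingrid: £70,000; Noor: £70,000; Nuria: £70,000; Carmen: £140,000; Anna: £70,000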